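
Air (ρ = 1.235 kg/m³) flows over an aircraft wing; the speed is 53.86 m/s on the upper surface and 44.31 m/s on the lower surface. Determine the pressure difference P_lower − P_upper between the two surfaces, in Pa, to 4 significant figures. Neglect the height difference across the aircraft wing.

ΔP = 578.9 Pa

The pressure is lower where the speed is higher: ΔP = ½ρ(v_up² − v_low²).
ΔP = ½·1.235·(53.86² − 44.31²) = 578.9 Pa.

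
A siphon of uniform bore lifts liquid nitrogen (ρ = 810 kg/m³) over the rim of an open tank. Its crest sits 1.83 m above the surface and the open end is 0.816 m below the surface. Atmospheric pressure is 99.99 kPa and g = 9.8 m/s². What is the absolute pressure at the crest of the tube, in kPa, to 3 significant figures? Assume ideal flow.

The outlet speed comes from Torricelli: v = √(2g·0.816) = 4.00 m/s.
The bore is uniform, so the speed at the crest is the same v. Bernoulli surface→crest: P_atm = P_top + ½ρv² + ρg·h_top.
P_top = 99990 − ½·810·4.00² − 810·9.8·1.83 = 79000 Pa.

P_top ≈ 79.0 kPa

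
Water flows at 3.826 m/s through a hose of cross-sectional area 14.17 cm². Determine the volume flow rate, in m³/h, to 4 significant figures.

Q ≈ 19.52 m³/h

Q = A·v = 0.001417 m² × 3.826 m/s = 0.005421 m³/s.
Converting: 0.005421 m³/s × 3600 = 19.52 m³/h.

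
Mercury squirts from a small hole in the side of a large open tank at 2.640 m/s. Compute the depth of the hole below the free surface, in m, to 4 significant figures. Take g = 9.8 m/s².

h = 0.3556 m

For a small hole in a large open tank, ½v² = gh, giving h = v²/(2g).
h = 2.640²/(2·9.8) = 6.970/19.60 = 0.3556 m.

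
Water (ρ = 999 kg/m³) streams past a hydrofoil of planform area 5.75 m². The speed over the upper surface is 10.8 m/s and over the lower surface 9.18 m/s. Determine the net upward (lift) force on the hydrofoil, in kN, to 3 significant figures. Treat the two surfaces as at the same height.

F ≈ 93.0 kN

From P + ½ρv² = const at equal height, P_low − P_up = ½ρ(v_up² − v_low²).
ΔP = ½·999·(10.8² − 9.18²) = 16200 Pa.
Lift = ΔP · A = 16200 × 5.75 = 93000 N.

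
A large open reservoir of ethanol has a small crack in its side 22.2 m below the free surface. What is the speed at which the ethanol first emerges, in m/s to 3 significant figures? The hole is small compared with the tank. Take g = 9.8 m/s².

The surface is effectively still and both ends are open, so ½v² = gh and v = √(2·9.8·22.2) = 20.9 m/s.

20.9 m/s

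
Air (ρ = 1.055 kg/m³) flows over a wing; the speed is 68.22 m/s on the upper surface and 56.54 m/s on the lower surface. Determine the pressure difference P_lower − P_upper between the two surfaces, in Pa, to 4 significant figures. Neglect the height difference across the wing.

ΔP ≈ 768.7 Pa

The pressure is lower where the speed is higher: ΔP = ½ρ(v_up² − v_low²).
ΔP = ½·1.055·(68.22² − 56.54²) = 768.7 Pa.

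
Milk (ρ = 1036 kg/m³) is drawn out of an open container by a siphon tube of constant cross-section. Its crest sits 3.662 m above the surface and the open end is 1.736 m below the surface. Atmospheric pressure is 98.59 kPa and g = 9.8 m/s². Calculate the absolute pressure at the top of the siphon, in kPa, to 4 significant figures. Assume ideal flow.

P_top ≈ 43.79 kPa

The outlet speed comes from Torricelli: v = √(2g·1.736) = 5.833 m/s.
With constant cross-section the crest speed equals v; applying Bernoulli from the surface up to the crest, P_top = P_atm − ½ρv² − ρg·h_top.
P_top = 98590 − ½·1036·5.833² − 1036·9.8·3.662 = 43790 Pa.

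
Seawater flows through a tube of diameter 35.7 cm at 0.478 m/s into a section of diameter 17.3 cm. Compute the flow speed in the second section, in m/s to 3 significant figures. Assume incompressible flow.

The volume flow rate is constant, so v₂ = (A₁/A₂)v₁ = (1000/235)·0.478 = 2.04 m/s.

v₂ ≈ 2.04 m/s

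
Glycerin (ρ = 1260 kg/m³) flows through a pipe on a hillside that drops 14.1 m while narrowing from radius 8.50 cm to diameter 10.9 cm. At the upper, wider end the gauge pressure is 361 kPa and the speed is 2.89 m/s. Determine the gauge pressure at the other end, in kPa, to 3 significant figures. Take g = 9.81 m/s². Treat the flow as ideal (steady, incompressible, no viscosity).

The volume flow rate is constant, so v₂ = (A₁/A₂)v₁ = (227/93.3)·2.89 = 7.03 m/s.
Bernoulli: P₁ + ½ρv₁² + ρg h₁ = P₂ + ½ρv₂² + ρg h₂, so P₂ = P₁ + ½ρ(v₁² − v₂²) − ρg(h₂ − h₁).
P₂ = 361000 + ½·1260·(2.89² − 7.03²) − 1260·9.81·(−14.1) = 361000 + (-25900) − (-174000) = 509000 Pa.

P₂ ≈ 509 kPa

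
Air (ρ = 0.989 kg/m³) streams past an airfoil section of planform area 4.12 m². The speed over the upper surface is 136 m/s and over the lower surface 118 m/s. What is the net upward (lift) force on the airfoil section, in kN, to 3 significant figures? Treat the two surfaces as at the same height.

From P + ½ρv² = const at equal height, P_low − P_up = ½ρ(v_up² − v_low²).
ΔP = ½·0.989·(136² − 118²) = 2260 Pa.
Lift = ΔP · A = 2260 × 4.12 = 9310 N.

9.31 kN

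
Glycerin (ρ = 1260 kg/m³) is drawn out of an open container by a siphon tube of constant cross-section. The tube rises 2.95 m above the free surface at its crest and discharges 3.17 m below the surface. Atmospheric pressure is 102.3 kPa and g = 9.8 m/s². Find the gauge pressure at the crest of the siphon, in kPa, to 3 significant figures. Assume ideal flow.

P_gauge ≈ -75.6 kPa

The outlet speed comes from Torricelli: v = √(2g·3.17) = 7.88 m/s.
With constant cross-section the crest speed equals v; applying Bernoulli from the surface up to the crest, P_top = P_atm − ½ρv² − ρg·h_top.
P_top = 102300 − ½·1260·7.88² − 1260·9.8·2.95 = 26700 Pa. So P_gauge = P_top − P_atm = -75600 Pa.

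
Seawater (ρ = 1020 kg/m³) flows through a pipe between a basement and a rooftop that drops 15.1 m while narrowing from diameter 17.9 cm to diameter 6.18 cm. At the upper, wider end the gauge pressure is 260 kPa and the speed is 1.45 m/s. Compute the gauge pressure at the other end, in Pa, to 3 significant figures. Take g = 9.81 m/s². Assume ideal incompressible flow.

P₂ ≈ 337000 Pa

By continuity, v₂ = v₁·A₁/A₂ = 1.45·(252/30.0) = 12.2 m/s.
Bernoulli: P₁ + ½ρv₁² + ρg h₁ = P₂ + ½ρv₂² + ρg h₂, so P₂ = P₁ + ½ρ(v₁² − v₂²) − ρg(h₂ − h₁).
P₂ = 260000 + ½·1020·(1.45² − 12.2²) − 1020·9.81·(−15.1) = 260000 + (-74400) − (-151000) = 337000 Pa.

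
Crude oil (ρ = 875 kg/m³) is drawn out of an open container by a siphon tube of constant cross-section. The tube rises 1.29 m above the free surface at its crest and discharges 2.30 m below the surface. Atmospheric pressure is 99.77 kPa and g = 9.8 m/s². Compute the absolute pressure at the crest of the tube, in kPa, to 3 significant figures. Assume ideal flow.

Bernoulli surface→outlet gives ½v² = g·h_out, so v = √(2·9.8·2.30) = 6.71 m/s.
With constant cross-section the crest speed equals v; applying Bernoulli from the surface up to the crest, P_top = P_atm − ½ρv² − ρg·h_top.
P_top = 99770 − ½·875·6.71² − 875·9.8·1.29 = 69000 Pa.

P_top ≈ 69.0 kPa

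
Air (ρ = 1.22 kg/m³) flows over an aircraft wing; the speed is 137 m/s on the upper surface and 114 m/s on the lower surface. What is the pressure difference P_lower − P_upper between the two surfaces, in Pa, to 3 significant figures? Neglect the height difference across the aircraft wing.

With negligible Δh, P + ½ρv² is constant, so P_low − P_up = ½ρ(v_up² − v_low²).
ΔP = ½·1.22·(137² − 114²) = 3520 Pa.

ΔP ≈ 3520 Pa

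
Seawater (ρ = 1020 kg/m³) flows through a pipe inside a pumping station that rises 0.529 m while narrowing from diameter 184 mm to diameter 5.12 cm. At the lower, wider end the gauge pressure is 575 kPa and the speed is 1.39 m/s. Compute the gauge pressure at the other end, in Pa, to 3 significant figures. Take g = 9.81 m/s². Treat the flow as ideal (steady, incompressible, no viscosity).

P₂ = 406000 Pa

The volume flow rate is constant, so v₂ = (A₁/A₂)v₁ = (266/20.6)·1.39 = 18.0 m/s.
Applying Bernoulli between the two ends and solving for P₂: P₂ = P₁ + ½ρ(v₁² − v₂²) − ρgΔh.
P₂ = 575000 + ½·1020·(1.39² − 18.0²) − 1020·9.81·(+0.529) = 575000 + (-163000) − (5290) = 406000 Pa.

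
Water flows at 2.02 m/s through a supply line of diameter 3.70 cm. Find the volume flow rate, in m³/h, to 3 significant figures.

Q ≈ 7.82 m³/h

Q = A·v = 0.00108 m² × 2.02 m/s = 0.00217 m³/s.
Converting: 0.00217 m³/s × 3600 = 7.82 m³/h.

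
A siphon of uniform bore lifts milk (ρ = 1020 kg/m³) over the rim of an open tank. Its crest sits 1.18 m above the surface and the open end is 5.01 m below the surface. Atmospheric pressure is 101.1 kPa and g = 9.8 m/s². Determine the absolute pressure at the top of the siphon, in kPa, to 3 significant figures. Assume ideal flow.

From the surface to the outlet (both open to atmosphere, surface at rest): v = √(2g·h_out) = √(2·9.8·5.01) = 9.91 m/s.
With constant cross-section the crest speed equals v; applying Bernoulli from the surface up to the crest, P_top = P_atm − ½ρv² − ρg·h_top.
P_top = 101100 − ½·1020·9.91² − 1020·9.8·1.18 = 39200 Pa.

P_top ≈ 39.2 kPa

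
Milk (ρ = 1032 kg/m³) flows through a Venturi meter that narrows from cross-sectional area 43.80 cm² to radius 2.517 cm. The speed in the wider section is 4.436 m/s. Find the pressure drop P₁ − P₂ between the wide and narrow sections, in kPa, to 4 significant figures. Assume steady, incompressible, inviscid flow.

ΔP = 39.02 kPa

Mass conservation (A₁v₁ = A₂v₂) gives v₂ = 4.436 × 43.80/19.90 = 9.762 m/s.
With no height change, Bernoulli's equation is P₁ + ½ρv₁² = P₂ + ½ρv₂².
P₁ − P₂ = ½·1032·(9.762² − 4.436²) = ½·1032·75.62 = 39020 Pa.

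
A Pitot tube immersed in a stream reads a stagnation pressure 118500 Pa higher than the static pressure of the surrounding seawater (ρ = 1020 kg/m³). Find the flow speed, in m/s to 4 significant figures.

The dynamic pressure equals the rise in static pressure at the stagnation point: ΔP = ½ρv².
v = √(2ΔP/ρ) = √(2·118500/1020) = 15.24 m/s.

15.24 m/s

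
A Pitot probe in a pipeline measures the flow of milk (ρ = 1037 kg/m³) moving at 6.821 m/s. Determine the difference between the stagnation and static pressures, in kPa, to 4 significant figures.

At the stagnation point the flow is brought to rest, so Bernoulli gives P_stag − P_static = ½ρv².
ΔP = ½·1037·6.821² = 24120 Pa.

ΔP ≈ 24.12 kPa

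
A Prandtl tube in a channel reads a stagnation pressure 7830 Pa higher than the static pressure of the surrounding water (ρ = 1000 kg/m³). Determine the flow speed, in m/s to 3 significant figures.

The dynamic pressure equals the rise in static pressure at the stagnation point: ΔP = ½ρv².
v = √(2ΔP/ρ) = √(2·7830/1000) = 3.96 m/s.

3.96 m/s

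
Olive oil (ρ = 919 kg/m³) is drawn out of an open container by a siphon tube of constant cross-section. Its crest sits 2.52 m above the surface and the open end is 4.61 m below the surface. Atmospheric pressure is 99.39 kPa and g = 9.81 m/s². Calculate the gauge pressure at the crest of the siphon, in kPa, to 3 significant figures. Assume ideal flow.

P_gauge ≈ -64.3 kPa

The outlet speed comes from Torricelli: v = √(2g·4.61) = 9.51 m/s.
The bore is uniform, so the speed at the crest is the same v. Bernoulli surface→crest: P_atm = P_top + ½ρv² + ρg·h_top.
P_top = 99390 − ½·919·9.51² − 919·9.81·2.52 = 35100 Pa. So P_gauge = P_top − P_atm = -64300 Pa.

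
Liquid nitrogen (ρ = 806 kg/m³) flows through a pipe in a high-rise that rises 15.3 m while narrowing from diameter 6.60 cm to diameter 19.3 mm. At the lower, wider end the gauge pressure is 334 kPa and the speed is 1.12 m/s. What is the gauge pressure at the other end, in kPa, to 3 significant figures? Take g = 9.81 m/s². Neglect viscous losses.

Continuity gives A₁v₁ = A₂v₂, so v₂ = (34.2 cm²)/(2.93 cm²) × 1.12 m/s = 13.1 m/s.
Bernoulli: P₁ + ½ρv₁² + ρg h₁ = P₂ + ½ρv₂² + ρg h₂, so P₂ = P₁ + ½ρ(v₁² − v₂²) − ρg(h₂ − h₁).
P₂ = 334000 + ½·806·(1.12² − 13.1²) − 806·9.81·(+15.3) = 334000 + (-68600) − (121000) = 144000 Pa.

P₂ = 144 kPa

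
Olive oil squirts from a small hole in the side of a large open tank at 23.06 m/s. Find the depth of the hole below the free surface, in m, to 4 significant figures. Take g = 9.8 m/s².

Inverting v = √(2gh) gives h = v² / 2g.
h = 23.06²/(2·9.8) = 531.8/19.60 = 27.13 m.

27.13 m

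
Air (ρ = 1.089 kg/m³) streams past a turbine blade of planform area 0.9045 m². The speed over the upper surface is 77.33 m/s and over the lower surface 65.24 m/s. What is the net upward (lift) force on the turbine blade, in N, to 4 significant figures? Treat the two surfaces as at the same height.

With equal heights on the two surfaces, Bernoulli gives P_lower − P_upper = ½ρ(v_upper² − v_lower²).
ΔP = ½·1.089·(77.33² − 65.24²) = 938.5 Pa.
Lift = ΔP · A = 938.5 × 0.9045 = 848.9 N.

F ≈ 848.9 N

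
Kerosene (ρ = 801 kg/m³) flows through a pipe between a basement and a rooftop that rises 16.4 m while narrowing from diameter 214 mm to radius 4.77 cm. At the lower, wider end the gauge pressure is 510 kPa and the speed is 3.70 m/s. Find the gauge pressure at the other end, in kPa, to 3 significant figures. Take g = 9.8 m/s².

P₂ ≈ 248 kPa

Mass conservation (A₁v₁ = A₂v₂) gives v₂ = 3.70 × 360/71.5 = 18.6 m/s.
Bernoulli: P₁ + ½ρv₁² + ρg h₁ = P₂ + ½ρv₂² + ρg h₂, so P₂ = P₁ + ½ρ(v₁² − v₂²) − ρg(h₂ − h₁).
P₂ = 510000 + ½·801·(3.70² − 18.6²) − 801·9.8·(+16.4) = 510000 + (-133000) − (129000) = 248000 Pa.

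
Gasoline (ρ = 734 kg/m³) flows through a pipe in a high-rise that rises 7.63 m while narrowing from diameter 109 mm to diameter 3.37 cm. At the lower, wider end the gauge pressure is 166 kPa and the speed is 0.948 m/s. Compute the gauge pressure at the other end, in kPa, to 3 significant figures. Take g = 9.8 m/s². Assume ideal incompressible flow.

Mass conservation (A₁v₁ = A₂v₂) gives v₂ = 0.948 × 93.3/8.92 = 9.92 m/s.
Energy conservation along the streamline gives P₂ = P₁ − ½ρ(v₂² − v₁²) − ρg(h₂ − h₁).
P₂ = 166000 + ½·734·(0.948² − 9.92²) − 734·9.8·(+7.63) = 166000 + (-35800) − (54900) = 75300 Pa.

P₂ = 75.3 kPa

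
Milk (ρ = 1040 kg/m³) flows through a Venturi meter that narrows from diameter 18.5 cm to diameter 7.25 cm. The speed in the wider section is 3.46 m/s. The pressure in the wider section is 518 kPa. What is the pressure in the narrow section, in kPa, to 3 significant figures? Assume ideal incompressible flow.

260 kPa

Mass conservation (A₁v₁ = A₂v₂) gives v₂ = 3.46 × 269/41.3 = 22.5 m/s.
Bernoulli (h₁ = h₂): P₁ − P₂ = ½ρ(v₂² − v₁²).
P₂ = P₁ − ½ρ(v₂² − v₁²) = 518000 − ½·1040·(22.5² − 3.46²) = 518000 − 258000 = 260000 Pa.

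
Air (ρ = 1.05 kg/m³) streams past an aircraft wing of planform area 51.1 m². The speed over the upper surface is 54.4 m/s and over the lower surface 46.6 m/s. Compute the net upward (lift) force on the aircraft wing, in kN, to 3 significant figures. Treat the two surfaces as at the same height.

With equal heights on the two surfaces, Bernoulli gives P_lower − P_upper = ½ρ(v_upper² − v_lower²).
ΔP = ½·1.05·(54.4² − 46.6²) = 414 Pa.
Lift = ΔP · A = 414 × 51.1 = 21100 N.

F = 21.1 kN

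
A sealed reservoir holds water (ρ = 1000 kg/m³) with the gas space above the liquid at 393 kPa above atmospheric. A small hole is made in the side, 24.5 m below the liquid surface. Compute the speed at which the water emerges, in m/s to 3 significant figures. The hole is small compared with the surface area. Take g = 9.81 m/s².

Take point 1 at the surface (v₁ ≈ 0) and point 2 at the hole (at atmospheric pressure). Bernoulli: P₁ + ρg h = P_atm + ½ρv₂².
With P₁ − P_atm = 393000 Pa, v₂ = √(2gh + 2ΔP/ρ) = √(2·9.81·24.5 + 2·393000/1000) = 35.6 m/s.

v = 35.6 m/s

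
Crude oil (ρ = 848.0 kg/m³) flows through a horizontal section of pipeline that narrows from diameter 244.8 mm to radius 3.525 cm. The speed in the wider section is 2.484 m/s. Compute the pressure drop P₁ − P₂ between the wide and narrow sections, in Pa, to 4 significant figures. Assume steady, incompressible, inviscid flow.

Continuity gives A₁v₁ = A₂v₂, so v₂ = (470.7 cm²)/(39.04 cm²) × 2.484 m/s = 29.95 m/s.
Bernoulli (h₁ = h₂): P₁ − P₂ = ½ρ(v₂² − v₁²).
P₁ − P₂ = ½·848.0·(29.95² − 2.484²) = ½·848.0·890.8 = 377700 Pa.

ΔP ≈ 377700 Pa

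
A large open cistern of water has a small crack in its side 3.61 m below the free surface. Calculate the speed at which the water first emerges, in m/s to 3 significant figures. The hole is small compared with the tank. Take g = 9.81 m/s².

v = 8.42 m/s

With the surface at rest and both surface and jet at atmospheric pressure, Bernoulli gives ρg h = ½ρv², so v = √(2gh) = √(2·9.81·3.61) = 8.42 m/s.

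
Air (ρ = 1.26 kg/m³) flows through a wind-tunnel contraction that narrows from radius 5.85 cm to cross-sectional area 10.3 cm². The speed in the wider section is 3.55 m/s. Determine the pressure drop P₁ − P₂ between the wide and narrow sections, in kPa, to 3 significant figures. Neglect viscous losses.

0.857 kPa

Mass conservation (A₁v₁ = A₂v₂) gives v₂ = 3.55 × 108/10.3 = 37.1 m/s.
With no height change, Bernoulli's equation is P₁ + ½ρv₁² = P₂ + ½ρv₂².
P₁ − P₂ = ½·1.26·(37.1² − 3.55²) = ½·1.26·1360 = 857 Pa.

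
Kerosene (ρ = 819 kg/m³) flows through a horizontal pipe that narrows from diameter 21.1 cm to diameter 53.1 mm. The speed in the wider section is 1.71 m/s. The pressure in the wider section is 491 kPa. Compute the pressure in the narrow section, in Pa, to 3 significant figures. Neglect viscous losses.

Continuity gives A₁v₁ = A₂v₂, so v₂ = (350 cm²)/(22.1 cm²) × 1.71 m/s = 27.0 m/s.
Bernoulli (h₁ = h₂): P₁ − P₂ = ½ρ(v₂² − v₁²).
P₂ = P₁ − ½ρ(v₂² − v₁²) = 491000 − ½·819·(27.0² − 1.71²) = 491000 − 297000 = 194000 Pa.

P₂ ≈ 194000 Pa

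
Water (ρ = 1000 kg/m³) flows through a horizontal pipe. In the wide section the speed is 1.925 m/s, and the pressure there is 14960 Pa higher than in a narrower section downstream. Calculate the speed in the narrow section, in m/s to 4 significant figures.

Along the level pipe P + ½ρv² is conserved, hence v₂² = v₁² + 2(P₁ − P₂)/ρ.
v₂ = √(1.925² + 2·14960/1000) = √(3.706 + 29.92) = 5.799 m/s.

5.799 m/s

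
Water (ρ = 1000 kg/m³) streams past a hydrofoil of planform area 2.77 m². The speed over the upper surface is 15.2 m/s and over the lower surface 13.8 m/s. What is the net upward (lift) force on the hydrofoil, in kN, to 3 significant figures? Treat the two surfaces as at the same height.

With equal heights on the two surfaces, Bernoulli gives P_lower − P_upper = ½ρ(v_upper² − v_lower²).
ΔP = ½·1000·(15.2² − 13.8²) = 20300 Pa.
Lift = ΔP · A = 20300 × 2.77 = 56200 N.

56.2 kN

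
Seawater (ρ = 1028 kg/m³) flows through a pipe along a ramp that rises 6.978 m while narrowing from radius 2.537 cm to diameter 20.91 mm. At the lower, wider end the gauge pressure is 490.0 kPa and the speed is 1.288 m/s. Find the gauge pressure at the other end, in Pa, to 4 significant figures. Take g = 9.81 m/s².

P₂ ≈ 390900 Pa

Mass conservation (A₁v₁ = A₂v₂) gives v₂ = 1.288 × 20.22/3.434 = 7.584 m/s.
Energy conservation along the streamline gives P₂ = P₁ − ½ρ(v₂² − v₁²) − ρg(h₂ − h₁).
P₂ = 490000 + ½·1028·(1.288² − 7.584²) − 1028·9.81·(+6.978) = 490000 + (-28710) − (70370) = 390900 Pa.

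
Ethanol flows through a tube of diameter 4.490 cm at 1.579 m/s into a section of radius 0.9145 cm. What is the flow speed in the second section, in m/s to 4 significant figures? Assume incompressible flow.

v₂ ≈ 9.516 m/s

By continuity, v₂ = v₁·A₁/A₂ = 1.579·(15.83/2.627) = 9.516 m/s.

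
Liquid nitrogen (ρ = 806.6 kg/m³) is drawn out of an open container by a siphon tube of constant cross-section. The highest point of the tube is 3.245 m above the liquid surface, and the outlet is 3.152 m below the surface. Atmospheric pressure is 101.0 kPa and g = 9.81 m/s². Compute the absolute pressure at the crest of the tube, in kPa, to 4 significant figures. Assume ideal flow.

Bernoulli surface→outlet gives ½v² = g·h_out, so v = √(2·9.81·3.152) = 7.864 m/s.
With constant cross-section the crest speed equals v; applying Bernoulli from the surface up to the crest, P_top = P_atm − ½ρv² − ρg·h_top.
P_top = 101000 − ½·806.6·7.864² − 806.6·9.81·3.245 = 50380 Pa.

P_top ≈ 50.38 kPa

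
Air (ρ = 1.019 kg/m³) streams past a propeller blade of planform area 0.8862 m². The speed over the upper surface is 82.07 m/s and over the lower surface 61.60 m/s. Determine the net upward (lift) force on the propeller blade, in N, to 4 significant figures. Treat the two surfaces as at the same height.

F = 1328 N

From P + ½ρv² = const at equal height, P_low − P_up = ½ρ(v_up² − v_low²).
ΔP = ½·1.019·(82.07² − 61.60²) = 1498 Pa.
Lift = ΔP · A = 1498 × 0.8862 = 1328 N.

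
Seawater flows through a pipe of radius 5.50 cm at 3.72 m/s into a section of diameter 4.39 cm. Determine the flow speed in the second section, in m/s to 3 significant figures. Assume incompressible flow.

Mass conservation (A₁v₁ = A₂v₂) gives v₂ = 3.72 × 95.0/15.1 = 23.4 m/s.

v₂ ≈ 23.4 m/s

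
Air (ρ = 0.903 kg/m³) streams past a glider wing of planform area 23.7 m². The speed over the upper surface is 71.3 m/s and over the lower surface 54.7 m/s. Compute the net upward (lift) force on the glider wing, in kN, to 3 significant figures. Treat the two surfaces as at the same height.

From P + ½ρv² = const at equal height, P_low − P_up = ½ρ(v_up² − v_low²).
ΔP = ½·0.903·(71.3² − 54.7²) = 944 Pa.
Lift = ΔP · A = 944 × 23.7 = 22400 N.

F ≈ 22.4 kN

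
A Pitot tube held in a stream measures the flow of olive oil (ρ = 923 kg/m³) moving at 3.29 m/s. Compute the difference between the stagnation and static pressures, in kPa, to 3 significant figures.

ΔP ≈ 5.00 kPa

At the stagnation point the flow is brought to rest, so Bernoulli gives P_stag − P_static = ½ρv².
ΔP = ½·923·3.29² = 5000 Pa.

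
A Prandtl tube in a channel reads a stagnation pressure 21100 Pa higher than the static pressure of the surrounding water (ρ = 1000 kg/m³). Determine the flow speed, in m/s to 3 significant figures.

6.50 m/s

At the stagnation point the flow is brought to rest, so Bernoulli gives P_stag − P_static = ½ρv².
v = √(2ΔP/ρ) = √(2·21100/1000) = 6.50 m/s.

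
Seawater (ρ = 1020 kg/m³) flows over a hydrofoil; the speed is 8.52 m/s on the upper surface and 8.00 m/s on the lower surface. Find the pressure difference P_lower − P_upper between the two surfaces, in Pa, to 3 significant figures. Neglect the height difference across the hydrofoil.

The pressure is lower where the speed is higher: ΔP = ½ρ(v_up² − v_low²).
ΔP = ½·1020·(8.52² − 8.00²) = 4380 Pa.

4380 Pa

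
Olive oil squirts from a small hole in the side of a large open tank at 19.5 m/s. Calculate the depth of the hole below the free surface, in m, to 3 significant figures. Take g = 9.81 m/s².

For a small hole in a large open tank, ½v² = gh, giving h = v²/(2g).
h = 19.5²/(2·9.81) = 380/19.62 = 19.4 m.

h ≈ 19.4 m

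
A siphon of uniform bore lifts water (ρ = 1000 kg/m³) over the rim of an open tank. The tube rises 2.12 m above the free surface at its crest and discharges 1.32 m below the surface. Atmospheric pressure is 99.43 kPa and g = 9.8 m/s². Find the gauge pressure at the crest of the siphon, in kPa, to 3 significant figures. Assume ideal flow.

Bernoulli surface→outlet gives ½v² = g·h_out, so v = √(2·9.8·1.32) = 5.09 m/s.
The bore is uniform, so the speed at the crest is the same v. Bernoulli surface→crest: P_atm = P_top + ½ρv² + ρg·h_top.
P_top = 99430 − ½·1000·5.09² − 1000·9.8·2.12 = 65700 Pa. So P_gauge = P_top − P_atm = -33700 Pa.

P_gauge ≈ -33.7 kPa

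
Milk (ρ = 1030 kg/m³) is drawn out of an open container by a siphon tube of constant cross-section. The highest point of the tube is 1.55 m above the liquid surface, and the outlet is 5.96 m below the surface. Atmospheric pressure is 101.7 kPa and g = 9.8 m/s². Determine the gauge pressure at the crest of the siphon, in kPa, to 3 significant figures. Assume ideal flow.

The outlet speed comes from Torricelli: v = √(2g·5.96) = 10.8 m/s.
The bore is uniform, so the speed at the crest is the same v. Bernoulli surface→crest: P_atm = P_top + ½ρv² + ρg·h_top.
P_top = 101700 − ½·1030·10.8² − 1030·9.8·1.55 = 25900 Pa. So P_gauge = P_top − P_atm = -75800 Pa.

P_gauge ≈ -75.8 kPa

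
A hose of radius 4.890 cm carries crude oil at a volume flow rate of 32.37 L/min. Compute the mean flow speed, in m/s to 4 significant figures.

Q = 32.37 L/min = 0.0005395 m³/s.
v = Q/A = 0.0005395 / 0.007512 = 0.07182 m/s.

0.07182 m/s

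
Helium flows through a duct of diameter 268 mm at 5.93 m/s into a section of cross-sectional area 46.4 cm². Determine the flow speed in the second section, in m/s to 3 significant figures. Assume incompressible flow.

v₂ = 72.1 m/s

Continuity gives A₁v₁ = A₂v₂, so v₂ = (564 cm²)/(46.4 cm²) × 5.93 m/s = 72.1 m/s.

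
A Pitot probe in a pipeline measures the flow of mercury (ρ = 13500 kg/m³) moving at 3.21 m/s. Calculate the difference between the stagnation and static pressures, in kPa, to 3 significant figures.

ΔP ≈ 69.6 kPa

The dynamic pressure equals the rise in static pressure at the stagnation point: ΔP = ½ρv².
ΔP = ½·13500·3.21² = 69600 Pa.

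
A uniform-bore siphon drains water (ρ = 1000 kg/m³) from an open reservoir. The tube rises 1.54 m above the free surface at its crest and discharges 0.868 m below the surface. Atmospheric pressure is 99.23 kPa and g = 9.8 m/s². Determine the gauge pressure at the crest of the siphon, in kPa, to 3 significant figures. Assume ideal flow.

From the surface to the outlet (both open to atmosphere, surface at rest): v = √(2g·h_out) = √(2·9.8·0.868) = 4.12 m/s.
The bore is uniform, so the speed at the crest is the same v. Bernoulli surface→crest: P_atm = P_top + ½ρv² + ρg·h_top.
P_top = 99230 − ½·1000·4.12² − 1000·9.8·1.54 = 75600 Pa. So P_gauge = P_top − P_atm = -23600 Pa.

P_gauge ≈ -23.6 kPa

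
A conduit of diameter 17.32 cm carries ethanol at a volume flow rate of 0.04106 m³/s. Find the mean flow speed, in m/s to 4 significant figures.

Q = 0.04106 m³/s = 0.04106 m³/s.
v = Q/A = 0.04106 / 0.02356 = 1.743 m/s.

v ≈ 1.743 m/s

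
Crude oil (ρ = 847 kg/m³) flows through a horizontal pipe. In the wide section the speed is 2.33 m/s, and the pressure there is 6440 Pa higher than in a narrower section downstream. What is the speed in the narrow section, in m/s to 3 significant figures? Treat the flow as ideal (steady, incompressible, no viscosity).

Along the level pipe P + ½ρv² is conserved, hence v₂² = v₁² + 2(P₁ − P₂)/ρ.
v₂ = √(2.33² + 2·6440/847) = √(5.43 + 15.2) = 4.54 m/s.

v₂ ≈ 4.54 m/s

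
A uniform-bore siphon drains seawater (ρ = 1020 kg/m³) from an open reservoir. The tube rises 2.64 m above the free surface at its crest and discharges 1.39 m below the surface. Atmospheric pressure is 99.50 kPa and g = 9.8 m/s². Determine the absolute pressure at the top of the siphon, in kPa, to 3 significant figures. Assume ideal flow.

59.2 kPa

Bernoulli surface→outlet gives ½v² = g·h_out, so v = √(2·9.8·1.39) = 5.22 m/s.
With constant cross-section the crest speed equals v; applying Bernoulli from the surface up to the crest, P_top = P_atm − ½ρv² − ρg·h_top.
P_top = 99500 − ½·1020·5.22² − 1020·9.8·2.64 = 59200 Pa.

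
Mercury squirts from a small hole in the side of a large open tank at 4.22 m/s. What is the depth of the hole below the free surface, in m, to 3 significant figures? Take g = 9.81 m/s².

Torricelli: v = √(2gh), so h = v²/(2g).
h = 4.22²/(2·9.81) = 17.8/19.62 = 0.908 m.

0.908 m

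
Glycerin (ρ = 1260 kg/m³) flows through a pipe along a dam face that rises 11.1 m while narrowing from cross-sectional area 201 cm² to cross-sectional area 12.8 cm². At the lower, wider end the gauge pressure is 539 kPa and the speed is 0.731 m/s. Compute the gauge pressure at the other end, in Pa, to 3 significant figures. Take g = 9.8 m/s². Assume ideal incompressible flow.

P₂ ≈ 319000 Pa

The volume flow rate is constant, so v₂ = (A₁/A₂)v₁ = (201/12.8)·0.731 = 11.5 m/s.
Energy conservation along the streamline gives P₂ = P₁ − ½ρ(v₂² − v₁²) − ρg(h₂ − h₁).
P₂ = 539000 + ½·1260·(0.731² − 11.5²) − 1260·9.8·(+11.1) = 539000 + (-82700) − (137000) = 319000 Pa.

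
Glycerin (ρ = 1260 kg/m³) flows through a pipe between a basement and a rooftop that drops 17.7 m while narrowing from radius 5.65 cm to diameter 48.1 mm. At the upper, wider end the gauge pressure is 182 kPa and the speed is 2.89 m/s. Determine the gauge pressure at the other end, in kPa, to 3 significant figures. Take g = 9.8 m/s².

Mass conservation (A₁v₁ = A₂v₂) gives v₂ = 2.89 × 100/18.2 = 16.0 m/s.
Bernoulli: P₁ + ½ρv₁² + ρg h₁ = P₂ + ½ρv₂² + ρg h₂, so P₂ = P₁ + ½ρ(v₁² − v₂²) − ρg(h₂ − h₁).
P₂ = 182000 + ½·1260·(2.89² − 16.0²) − 1260·9.8·(−17.7) = 182000 + (-155000) − (-219000) = 246000 Pa.

P₂ = 246 kPa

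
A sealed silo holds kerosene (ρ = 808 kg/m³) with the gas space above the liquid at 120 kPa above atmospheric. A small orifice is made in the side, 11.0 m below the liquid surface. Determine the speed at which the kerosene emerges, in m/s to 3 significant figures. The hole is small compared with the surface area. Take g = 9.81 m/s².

Take point 1 at the surface (v₁ ≈ 0) and point 2 at the hole (at atmospheric pressure). Bernoulli: P₁ + ρg h = P_atm + ½ρv₂².
With P₁ − P_atm = 120000 Pa, v₂ = √(2gh + 2ΔP/ρ) = √(2·9.81·11.0 + 2·120000/808) = 22.6 m/s.

22.6 m/s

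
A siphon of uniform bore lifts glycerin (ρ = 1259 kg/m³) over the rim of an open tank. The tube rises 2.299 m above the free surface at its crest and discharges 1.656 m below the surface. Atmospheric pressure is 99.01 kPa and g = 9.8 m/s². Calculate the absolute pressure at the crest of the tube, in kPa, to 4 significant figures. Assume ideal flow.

The outlet speed comes from Torricelli: v = √(2g·1.656) = 5.697 m/s.
The bore is uniform, so the speed at the crest is the same v. Bernoulli surface→crest: P_atm = P_top + ½ρv² + ρg·h_top.
P_top = 99010 − ½·1259·5.697² − 1259·9.8·2.299 = 50210 Pa.

P_top ≈ 50.21 kPa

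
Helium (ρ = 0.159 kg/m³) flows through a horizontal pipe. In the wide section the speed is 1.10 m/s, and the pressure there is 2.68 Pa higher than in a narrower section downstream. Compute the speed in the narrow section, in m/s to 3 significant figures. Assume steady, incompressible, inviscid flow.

v₂ ≈ 5.91 m/s

Horizontal Bernoulli: P₁ + ½ρv₁² = P₂ + ½ρv₂², so v₂² = v₁² + 2(P₁ − P₂)/ρ.
v₂ = √(1.10² + 2·2.68/0.159) = √(1.21 + 33.7) = 5.91 m/s.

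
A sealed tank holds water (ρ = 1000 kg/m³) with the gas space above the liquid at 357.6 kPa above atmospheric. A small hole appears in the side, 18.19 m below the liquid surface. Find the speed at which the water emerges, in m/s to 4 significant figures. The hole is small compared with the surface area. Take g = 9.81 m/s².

v = 32.74 m/s

Take point 1 at the surface (v₁ ≈ 0) and point 2 at the hole (at atmospheric pressure). Bernoulli: P₁ + ρg h = P_atm + ½ρv₂².
With P₁ − P_atm = 357600 Pa, v₂ = √(2gh + 2ΔP/ρ) = √(2·9.81·18.19 + 2·357600/1000) = 32.74 m/s.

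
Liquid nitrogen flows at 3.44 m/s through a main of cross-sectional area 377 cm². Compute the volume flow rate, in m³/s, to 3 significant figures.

0.130 m³/s

Q = A·v = 0.0377 m² × 3.44 m/s = 0.130 m³/s.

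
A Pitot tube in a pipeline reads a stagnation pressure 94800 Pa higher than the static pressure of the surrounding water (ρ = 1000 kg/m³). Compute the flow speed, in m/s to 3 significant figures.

13.8 m/s

Bernoulli between the free stream and the stagnation point: ½ρv² = P_stag − P_static.
v = √(2ΔP/ρ) = √(2·94800/1000) = 13.8 m/s.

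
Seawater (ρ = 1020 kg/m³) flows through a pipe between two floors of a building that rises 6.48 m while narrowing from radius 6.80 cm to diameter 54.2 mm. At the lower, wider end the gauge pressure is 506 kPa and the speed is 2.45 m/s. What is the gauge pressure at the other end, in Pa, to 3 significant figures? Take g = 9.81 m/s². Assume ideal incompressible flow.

Mass conservation (A₁v₁ = A₂v₂) gives v₂ = 2.45 × 145/23.1 = 15.4 m/s.
Energy conservation along the streamline gives P₂ = P₁ − ½ρ(v₂² − v₁²) − ρg(h₂ − h₁).
P₂ = 506000 + ½·1020·(2.45² − 15.4²) − 1020·9.81·(+6.48) = 506000 + (-118000) − (64800) = 323000 Pa.

P₂ ≈ 323000 Pa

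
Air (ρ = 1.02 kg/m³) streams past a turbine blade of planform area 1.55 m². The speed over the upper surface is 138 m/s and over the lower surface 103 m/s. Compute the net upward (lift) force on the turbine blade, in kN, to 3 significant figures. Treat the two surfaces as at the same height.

F = 6.67 kN

From P + ½ρv² = const at equal height, P_low − P_up = ½ρ(v_up² − v_low²).
ΔP = ½·1.02·(138² − 103²) = 4300 Pa.
Lift = ΔP · A = 4300 × 1.55 = 6670 N.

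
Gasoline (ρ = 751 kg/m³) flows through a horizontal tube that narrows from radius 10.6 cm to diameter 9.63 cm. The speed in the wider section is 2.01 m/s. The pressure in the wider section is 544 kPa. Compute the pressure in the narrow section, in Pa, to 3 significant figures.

By continuity, v₂ = v₁·A₁/A₂ = 2.01·(353/72.8) = 9.74 m/s.
Along the horizontal streamline, P + ½ρv² is constant.
P₂ = P₁ − ½ρ(v₂² − v₁²) = 544000 − ½·751·(9.74² − 2.01²) = 544000 − 34100 = 510000 Pa.

510000 Pa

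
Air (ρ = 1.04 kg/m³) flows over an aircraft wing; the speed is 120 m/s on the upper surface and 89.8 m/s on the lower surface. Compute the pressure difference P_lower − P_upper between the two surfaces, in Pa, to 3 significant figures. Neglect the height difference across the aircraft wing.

With negligible Δh, P + ½ρv² is constant, so P_low − P_up = ½ρ(v_up² − v_low²).
ΔP = ½·1.04·(120² − 89.8²) = 3290 Pa.

ΔP ≈ 3290 Pa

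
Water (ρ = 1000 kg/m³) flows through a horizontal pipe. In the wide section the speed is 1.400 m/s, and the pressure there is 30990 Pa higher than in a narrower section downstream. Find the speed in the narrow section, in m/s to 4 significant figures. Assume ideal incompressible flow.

With h₁ = h₂, rearranging Bernoulli gives v₂ = √(v₁² + 2ΔP/ρ).
v₂ = √(1.400² + 2·30990/1000) = √(1.960 + 61.98) = 7.996 m/s.

v₂ = 7.996 m/s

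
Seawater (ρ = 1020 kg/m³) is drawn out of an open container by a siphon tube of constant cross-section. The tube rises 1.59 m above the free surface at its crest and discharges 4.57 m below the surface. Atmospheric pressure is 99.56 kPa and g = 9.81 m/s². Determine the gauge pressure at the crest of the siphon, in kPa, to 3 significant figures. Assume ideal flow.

Bernoulli surface→outlet gives ½v² = g·h_out, so v = √(2·9.81·4.57) = 9.47 m/s.
Continuity keeps v the same throughout the tube; from surface to crest, P_atm + 0 = P_top + ½ρv² + ρg·h_top.
P_top = 99560 − ½·1020·9.47² − 1020·9.81·1.59 = 37900 Pa. So P_gauge = P_top − P_atm = -61600 Pa.

P_gauge ≈ -61.6 kPa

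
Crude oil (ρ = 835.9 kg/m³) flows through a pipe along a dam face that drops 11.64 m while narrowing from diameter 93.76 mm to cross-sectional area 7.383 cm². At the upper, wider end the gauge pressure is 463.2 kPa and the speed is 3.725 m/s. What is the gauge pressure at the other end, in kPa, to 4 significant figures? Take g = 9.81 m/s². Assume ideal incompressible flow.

P₂ ≈ 57.27 kPa

The volume flow rate is constant, so v₂ = (A₁/A₂)v₁ = (69.04/7.383)·3.725 = 34.84 m/s.
Energy conservation along the streamline gives P₂ = P₁ − ½ρ(v₂² − v₁²) − ρg(h₂ − h₁).
P₂ = 463200 + ½·835.9·(3.725² − 34.84²) − 835.9·9.81·(−11.64) = 463200 + (-501400) − (-95450) = 57270 Pa.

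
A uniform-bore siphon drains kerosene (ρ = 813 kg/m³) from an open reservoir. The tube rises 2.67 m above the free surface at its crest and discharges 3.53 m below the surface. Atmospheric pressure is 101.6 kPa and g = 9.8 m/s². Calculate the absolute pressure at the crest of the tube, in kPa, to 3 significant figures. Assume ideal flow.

52.2 kPa

Bernoulli surface→outlet gives ½v² = g·h_out, so v = √(2·9.8·3.53) = 8.32 m/s.
Continuity keeps v the same throughout the tube; from surface to crest, P_atm + 0 = P_top + ½ρv² + ρg·h_top.
P_top = 101600 − ½·813·8.32² − 813·9.8·2.67 = 52200 Pa.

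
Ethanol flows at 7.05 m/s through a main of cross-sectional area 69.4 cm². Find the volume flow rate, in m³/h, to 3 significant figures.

176 m³/h

Q = A·v = 0.00694 m² × 7.05 m/s = 0.0489 m³/s.
Converting: 0.0489 m³/s × 3600 = 176 m³/h.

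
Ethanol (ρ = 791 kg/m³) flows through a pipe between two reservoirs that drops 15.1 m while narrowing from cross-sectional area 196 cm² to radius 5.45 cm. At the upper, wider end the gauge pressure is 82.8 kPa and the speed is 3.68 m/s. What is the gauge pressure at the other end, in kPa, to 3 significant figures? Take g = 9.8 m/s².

Continuity gives A₁v₁ = A₂v₂, so v₂ = (196 cm²)/(93.3 cm²) × 3.68 m/s = 7.73 m/s.
Energy conservation along the streamline gives P₂ = P₁ − ½ρ(v₂² − v₁²) − ρg(h₂ − h₁).
P₂ = 82800 + ½·791·(3.68² − 7.73²) − 791·9.8·(−15.1) = 82800 + (-18300) − (-117000) = 182000 Pa.

P₂ = 182 kPa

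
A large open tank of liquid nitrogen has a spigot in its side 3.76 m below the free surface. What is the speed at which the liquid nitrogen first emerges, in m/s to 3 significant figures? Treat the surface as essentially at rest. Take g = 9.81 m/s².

v = 8.59 m/s

With the surface at rest and both surface and jet at atmospheric pressure, Bernoulli gives ρg h = ½ρv², so v = √(2gh) = √(2·9.81·3.76) = 8.59 m/s.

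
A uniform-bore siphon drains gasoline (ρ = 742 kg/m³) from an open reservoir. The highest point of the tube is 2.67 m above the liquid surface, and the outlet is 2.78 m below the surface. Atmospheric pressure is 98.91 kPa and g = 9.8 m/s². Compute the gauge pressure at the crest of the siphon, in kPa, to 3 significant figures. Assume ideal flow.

-39.6 kPa

From the surface to the outlet (both open to atmosphere, surface at rest): v = √(2g·h_out) = √(2·9.8·2.78) = 7.38 m/s.
With constant cross-section the crest speed equals v; applying Bernoulli from the surface up to the crest, P_top = P_atm − ½ρv² − ρg·h_top.
P_top = 98910 − ½·742·7.38² − 742·9.8·2.67 = 59300 Pa. So P_gauge = P_top − P_atm = -39600 Pa.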